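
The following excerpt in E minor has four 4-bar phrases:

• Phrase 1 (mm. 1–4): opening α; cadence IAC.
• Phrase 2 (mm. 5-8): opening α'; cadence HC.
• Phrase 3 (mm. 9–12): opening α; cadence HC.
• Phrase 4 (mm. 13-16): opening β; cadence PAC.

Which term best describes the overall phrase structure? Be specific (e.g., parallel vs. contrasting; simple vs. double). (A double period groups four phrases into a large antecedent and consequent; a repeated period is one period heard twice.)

Four phrases in two halves: the first half (measures 1-8) ends with a half cadence, the second (bars 9–16) with a perfect authentic cadence — a large antecedent–consequent pair, i.e. a double period.
Phrase 3 begins with the same material as phrase 1, making it parallel.

parallel double period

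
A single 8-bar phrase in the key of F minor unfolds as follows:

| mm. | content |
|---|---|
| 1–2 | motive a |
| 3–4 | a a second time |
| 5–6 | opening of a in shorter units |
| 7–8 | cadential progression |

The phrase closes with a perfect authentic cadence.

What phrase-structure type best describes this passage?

Basic idea (mm. 1–2) + its repetition (mm. 3-4) form the presentation; fragmentation and cadence (mm. 5–8) form the continuation — the 8-bar whole is a sentence.

sentence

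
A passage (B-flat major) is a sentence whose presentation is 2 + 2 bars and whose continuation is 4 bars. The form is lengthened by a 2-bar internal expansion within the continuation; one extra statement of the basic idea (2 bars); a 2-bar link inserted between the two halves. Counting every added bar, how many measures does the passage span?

14 measures

Basic sentence: 2 + 2 + 4 = 8 bars.
8 (basic form) + 2 (internal expansion) + 2 (extra statement) + 2 (link) = 14.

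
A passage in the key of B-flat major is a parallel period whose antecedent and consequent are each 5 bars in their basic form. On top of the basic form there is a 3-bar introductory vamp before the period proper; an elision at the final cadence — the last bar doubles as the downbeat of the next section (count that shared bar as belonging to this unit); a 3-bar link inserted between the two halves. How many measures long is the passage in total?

16 measures

Basic parallel period: 5 + 5 = 10 bars.
10 (basic form) + 3 (introduction) + 3 (link) = 16.
The elision shares a bar with the next section but does not change this unit's count.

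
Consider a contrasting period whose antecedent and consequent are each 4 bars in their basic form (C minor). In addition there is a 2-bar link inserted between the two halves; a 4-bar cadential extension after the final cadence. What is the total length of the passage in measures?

14 measures

Basic contrasting period: 4 + 4 = 8 bars.
8 (basic form) + 2 (link) + 4 (cadential extension) = 14.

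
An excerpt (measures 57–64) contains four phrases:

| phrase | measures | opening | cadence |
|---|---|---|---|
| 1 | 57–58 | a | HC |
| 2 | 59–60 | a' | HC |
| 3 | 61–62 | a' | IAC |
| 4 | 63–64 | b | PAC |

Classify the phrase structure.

Four phrases in two halves: the first half (measures 57-60) ends with a half cadence, the second (mm. 61–64) with a perfect authentic cadence — a large antecedent–consequent pair, i.e. a double period.
Phrase 3 begins with the same material as phrase 1, making it parallel.

parallel double period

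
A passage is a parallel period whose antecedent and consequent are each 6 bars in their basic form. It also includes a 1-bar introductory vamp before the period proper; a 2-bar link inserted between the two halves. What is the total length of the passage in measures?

15 measures

Basic parallel period: 6 + 6 = 12 bars.
12 (basic form) + 1 (introduction) + 2 (link) = 15.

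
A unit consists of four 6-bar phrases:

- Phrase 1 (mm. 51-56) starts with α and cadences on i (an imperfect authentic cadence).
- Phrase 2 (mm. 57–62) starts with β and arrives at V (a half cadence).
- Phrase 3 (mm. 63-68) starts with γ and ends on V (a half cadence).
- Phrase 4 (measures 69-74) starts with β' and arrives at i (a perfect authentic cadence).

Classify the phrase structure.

Four phrases in two halves: the first half (measures 51–62) ends with a half cadence, the second (mm. 63–74) with a perfect authentic cadence — a large antecedent–consequent pair, i.e. a double period.
Phrase 3 begins with different material from phrase 1, making it contrasting.

contrasting double period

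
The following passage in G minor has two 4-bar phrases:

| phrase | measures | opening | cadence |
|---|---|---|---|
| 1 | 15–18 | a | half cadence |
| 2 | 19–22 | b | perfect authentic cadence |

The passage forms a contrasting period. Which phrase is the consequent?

The phrase ending with the weaker cadence (half cadence) is the antecedent; the one ending more conclusively (perfect authentic cadence) is the consequent. The consequent is phrase 2.

phrase 2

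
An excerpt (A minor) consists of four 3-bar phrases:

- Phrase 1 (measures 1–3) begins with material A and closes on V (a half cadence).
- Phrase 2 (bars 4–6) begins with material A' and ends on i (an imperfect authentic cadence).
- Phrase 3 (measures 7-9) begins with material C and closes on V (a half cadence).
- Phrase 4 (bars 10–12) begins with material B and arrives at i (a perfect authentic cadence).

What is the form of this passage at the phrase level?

Four phrases in two halves: the first half (measures 1-6) ends with an imperfect authentic cadence, the second (measures 7–12) with a perfect authentic cadence — a large antecedent–consequent pair, i.e. a double period.
Phrase 3 begins with different material from phrase 1, making it contrasting.

contrasting double period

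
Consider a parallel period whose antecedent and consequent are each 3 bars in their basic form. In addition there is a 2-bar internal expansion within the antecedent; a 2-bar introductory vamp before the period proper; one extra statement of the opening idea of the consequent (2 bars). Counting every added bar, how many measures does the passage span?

Basic parallel period: 3 + 3 = 6 bars.
6 (basic form) + 2 (internal expansion) + 2 (introduction) + 2 (extra statement) = 12.

12 measures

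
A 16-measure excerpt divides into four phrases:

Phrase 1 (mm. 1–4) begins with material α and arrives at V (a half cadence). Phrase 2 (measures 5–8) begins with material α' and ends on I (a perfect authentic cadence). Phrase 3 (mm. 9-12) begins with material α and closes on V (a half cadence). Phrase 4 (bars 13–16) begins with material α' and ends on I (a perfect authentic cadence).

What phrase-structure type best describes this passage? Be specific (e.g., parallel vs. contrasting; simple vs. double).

The cadence pattern HC–PAC–HC–PAC is weak–strong twice, and phrases 3–4 restate phrases 1–2: a period heard twice, not a double period (which would end weakly at phrase 2).

repeated period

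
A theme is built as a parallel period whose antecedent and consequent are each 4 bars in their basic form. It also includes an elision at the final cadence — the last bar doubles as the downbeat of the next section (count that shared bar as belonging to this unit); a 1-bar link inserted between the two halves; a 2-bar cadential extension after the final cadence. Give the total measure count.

Basic parallel period: 4 + 4 = 8 bars.
8 (basic form) + 1 (link) + 2 (cadential extension) = 11.
The elision shares a bar with the next section but does not change this unit's count.

11 measures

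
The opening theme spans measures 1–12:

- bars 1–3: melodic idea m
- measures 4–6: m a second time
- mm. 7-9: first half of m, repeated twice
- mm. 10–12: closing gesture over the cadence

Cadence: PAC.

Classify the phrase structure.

Basic idea (mm. 1-3) + its repetition (bars 4–6) form the presentation; fragmentation and cadence (mm. 7–12) form the continuation — the 12-bar whole is a sentence.

sentence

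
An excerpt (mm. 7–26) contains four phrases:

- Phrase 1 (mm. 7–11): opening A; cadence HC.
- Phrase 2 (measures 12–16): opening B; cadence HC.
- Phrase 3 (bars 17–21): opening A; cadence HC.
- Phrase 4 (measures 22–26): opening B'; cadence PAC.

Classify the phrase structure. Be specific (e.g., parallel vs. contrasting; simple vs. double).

Four phrases in two halves: the first half (measures 7-16) ends with a half cadence, the second (mm. 17–26) with a perfect authentic cadence — a large antecedent–consequent pair, i.e. a double period.
Phrase 3 begins with the same material as phrase 1, making it parallel.

parallel double period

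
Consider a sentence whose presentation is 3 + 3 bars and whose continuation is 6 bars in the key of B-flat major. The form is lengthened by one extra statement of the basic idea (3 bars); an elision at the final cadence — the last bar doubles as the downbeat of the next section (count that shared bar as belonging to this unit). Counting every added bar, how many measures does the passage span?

Basic sentence: 3 + 3 + 6 = 12 bars.
12 (basic form) + 3 (extra statement) = 15.
The elision shares a bar with the next section but does not change this unit's count.

15 measures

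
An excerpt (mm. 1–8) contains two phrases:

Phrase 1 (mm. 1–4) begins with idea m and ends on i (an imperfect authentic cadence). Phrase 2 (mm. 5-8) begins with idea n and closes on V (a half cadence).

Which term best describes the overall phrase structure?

The second phrase closes with a half cadence, which is not stronger than the first phrase's imperfect authentic cadence; without a weak→strong cadential pair there is no antecedent–consequent relationship, so this is a phrase group rather than a period.

phrase group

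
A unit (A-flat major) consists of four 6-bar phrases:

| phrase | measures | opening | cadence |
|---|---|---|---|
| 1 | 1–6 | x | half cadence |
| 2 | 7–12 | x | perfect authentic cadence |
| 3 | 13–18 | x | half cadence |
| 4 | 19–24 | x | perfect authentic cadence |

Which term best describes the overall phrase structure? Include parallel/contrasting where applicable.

The cadence pattern HC–PAC–HC–PAC is weak–strong twice, and phrases 3–4 restate phrases 1–2: a period heard twice, not a double period (which would end weakly at phrase 2).

repeated period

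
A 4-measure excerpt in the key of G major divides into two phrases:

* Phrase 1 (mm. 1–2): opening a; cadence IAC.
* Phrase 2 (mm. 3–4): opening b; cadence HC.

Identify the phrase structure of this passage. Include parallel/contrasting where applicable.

phrase group

The second phrase closes with a half cadence, which is not stronger than the first phrase's imperfect authentic cadence; without a weak→strong cadential pair there is no antecedent–consequent relationship, so this is a phrase group rather than a period.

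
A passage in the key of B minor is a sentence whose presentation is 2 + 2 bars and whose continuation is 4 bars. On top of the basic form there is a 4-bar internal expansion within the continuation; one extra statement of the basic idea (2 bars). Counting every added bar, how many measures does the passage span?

Basic sentence: 2 + 2 + 4 = 8 bars.
8 (basic form) + 4 (internal expansion) + 2 (extra statement) = 14.

14 measures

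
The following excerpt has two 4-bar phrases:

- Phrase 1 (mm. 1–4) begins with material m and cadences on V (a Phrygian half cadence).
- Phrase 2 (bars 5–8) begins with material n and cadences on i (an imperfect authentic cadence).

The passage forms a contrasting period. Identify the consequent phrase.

phrase 2

The phrase ending with the weaker cadence (Phrygian half cadence) is the antecedent; the one ending more conclusively (imperfect authentic cadence) is the consequent. The consequent is phrase 2.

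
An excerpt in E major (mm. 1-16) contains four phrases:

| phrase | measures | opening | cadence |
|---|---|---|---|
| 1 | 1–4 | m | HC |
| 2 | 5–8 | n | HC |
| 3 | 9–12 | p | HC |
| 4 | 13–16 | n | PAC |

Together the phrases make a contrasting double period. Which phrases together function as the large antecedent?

phrases 1 and 2

In a double period the first pair of phrases (ending half cadence) is the large antecedent and the second pair (ending perfect authentic cadence) is the large consequent; the antecedent is phrases 1 and 2.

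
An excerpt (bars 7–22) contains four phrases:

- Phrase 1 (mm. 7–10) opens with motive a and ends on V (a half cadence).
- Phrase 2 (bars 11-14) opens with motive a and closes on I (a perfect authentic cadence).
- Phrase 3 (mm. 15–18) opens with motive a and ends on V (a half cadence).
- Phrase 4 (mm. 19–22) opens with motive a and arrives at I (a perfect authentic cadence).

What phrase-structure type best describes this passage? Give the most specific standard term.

repeated period

The cadence pattern HC–PAC–HC–PAC is weak–strong twice, and phrases 3–4 restate phrases 1–2: a period heard twice, not a double period (which would end weakly at phrase 2).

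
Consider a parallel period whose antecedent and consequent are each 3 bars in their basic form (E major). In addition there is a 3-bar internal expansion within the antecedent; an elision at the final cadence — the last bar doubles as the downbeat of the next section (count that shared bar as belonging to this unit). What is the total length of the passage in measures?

9 measures

Basic parallel period: 3 + 3 = 6 bars.
6 (basic form) + 3 (internal expansion) = 9.
The elision shares a bar with the next section but does not change this unit's count.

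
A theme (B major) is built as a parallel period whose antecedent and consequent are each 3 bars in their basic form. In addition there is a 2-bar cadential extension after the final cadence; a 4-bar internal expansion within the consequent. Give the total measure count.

Basic parallel period: 3 + 3 = 6 bars.
6 (basic form) + 2 (cadential extension) + 4 (internal expansion) = 12.

12 measures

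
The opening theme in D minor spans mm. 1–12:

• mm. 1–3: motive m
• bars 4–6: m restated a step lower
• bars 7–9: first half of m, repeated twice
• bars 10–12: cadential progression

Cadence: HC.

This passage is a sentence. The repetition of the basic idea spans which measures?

measures 4–6

The presentation of a sentence is the basic idea (mm. 1-3) plus its repetition (measures 4-6); the repetition of the basic idea is therefore mm. 4-6.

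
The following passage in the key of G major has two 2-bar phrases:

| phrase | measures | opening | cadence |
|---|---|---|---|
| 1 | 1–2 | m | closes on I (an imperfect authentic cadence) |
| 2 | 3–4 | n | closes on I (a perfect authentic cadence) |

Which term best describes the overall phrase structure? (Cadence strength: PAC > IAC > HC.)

contrasting period

Phrase 1 ends with an imperfect authentic cadence (weaker) and phrase 2 with a perfect authentic cadence (stronger): antecedent + consequent = a period.
The two phrases open with different material (m / n), so the period is contrasting.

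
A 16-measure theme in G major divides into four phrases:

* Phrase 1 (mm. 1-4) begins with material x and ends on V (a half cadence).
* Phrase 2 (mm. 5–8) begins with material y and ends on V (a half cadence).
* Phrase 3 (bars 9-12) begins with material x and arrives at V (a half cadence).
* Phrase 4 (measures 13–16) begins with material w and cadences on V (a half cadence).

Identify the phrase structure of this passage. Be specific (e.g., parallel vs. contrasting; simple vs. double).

phrase group

Phrase 4 ends with a half cadence, no stronger than phrase 2's half cadence, so the four phrases do not form a double period; nor do phrases 3–4 duplicate 1–2, so it is not a repeated period. With no phrase reaching a conclusive cadence, the passage is a phrase group.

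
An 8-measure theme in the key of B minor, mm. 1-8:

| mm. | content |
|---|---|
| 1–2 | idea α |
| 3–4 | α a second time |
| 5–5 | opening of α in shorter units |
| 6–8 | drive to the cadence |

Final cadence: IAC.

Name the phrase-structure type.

sentence

Basic idea (bars 1–2) + its repetition (measures 3–4) form the presentation; fragmentation and cadence (mm. 5–8) form the continuation — the 8-bar whole is a sentence.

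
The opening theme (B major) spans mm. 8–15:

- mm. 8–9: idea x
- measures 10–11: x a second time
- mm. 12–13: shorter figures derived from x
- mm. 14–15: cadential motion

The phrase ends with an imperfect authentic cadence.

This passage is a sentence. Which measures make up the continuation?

After the presentation (bars 8–11), the continuation covers the fragmentation through the cadence: bars 12–15.

measures 12–15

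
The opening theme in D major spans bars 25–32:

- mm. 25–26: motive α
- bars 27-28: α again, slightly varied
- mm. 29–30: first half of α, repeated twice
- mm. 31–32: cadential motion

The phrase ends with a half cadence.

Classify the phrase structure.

Basic idea (mm. 25–26) + its repetition (mm. 27-28) form the presentation; fragmentation and cadence (mm. 29–32) form the continuation — the 8-bar whole is a sentence.

sentence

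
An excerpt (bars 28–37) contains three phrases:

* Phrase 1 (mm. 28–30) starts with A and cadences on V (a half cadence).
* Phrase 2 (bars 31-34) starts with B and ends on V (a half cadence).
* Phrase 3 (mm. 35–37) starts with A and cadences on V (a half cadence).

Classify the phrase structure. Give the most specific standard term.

The final phrase closes with a half cadence, which is not stronger than the preceding half cadence; the 3 phrases lack an overall antecedent–consequent design and so form a phrase group.

phrase group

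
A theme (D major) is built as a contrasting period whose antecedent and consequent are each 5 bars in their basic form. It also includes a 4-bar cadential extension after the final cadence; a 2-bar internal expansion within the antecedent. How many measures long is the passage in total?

16 measures

Basic contrasting period: 5 + 5 = 10 bars.
10 (basic form) + 4 (cadential extension) + 2 (internal expansion) = 16.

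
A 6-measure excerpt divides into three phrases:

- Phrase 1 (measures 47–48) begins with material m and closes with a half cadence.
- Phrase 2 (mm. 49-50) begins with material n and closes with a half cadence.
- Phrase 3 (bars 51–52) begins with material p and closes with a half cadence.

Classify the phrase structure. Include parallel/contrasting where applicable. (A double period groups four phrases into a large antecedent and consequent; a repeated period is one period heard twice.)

The final phrase closes with a half cadence, which is not stronger than the preceding half cadence; the 3 phrases lack an overall antecedent–consequent design and so form a phrase group.

phrase group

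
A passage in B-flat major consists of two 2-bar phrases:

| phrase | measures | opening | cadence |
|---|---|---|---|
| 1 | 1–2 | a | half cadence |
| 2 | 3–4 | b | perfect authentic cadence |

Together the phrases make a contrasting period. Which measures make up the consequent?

The phrase ending with the weaker cadence (half cadence) is the antecedent; the one ending more conclusively (perfect authentic cadence) is the consequent. The consequent is measures 3–4.

measures 3–4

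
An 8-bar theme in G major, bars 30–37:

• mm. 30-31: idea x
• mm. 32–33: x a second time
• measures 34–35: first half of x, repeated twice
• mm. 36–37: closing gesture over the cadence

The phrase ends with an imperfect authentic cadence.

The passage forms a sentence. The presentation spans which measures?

The presentation of a sentence is the basic idea (bars 30–31) plus its repetition (measures 32–33); the presentation is therefore mm. 30-33.

measures 30–33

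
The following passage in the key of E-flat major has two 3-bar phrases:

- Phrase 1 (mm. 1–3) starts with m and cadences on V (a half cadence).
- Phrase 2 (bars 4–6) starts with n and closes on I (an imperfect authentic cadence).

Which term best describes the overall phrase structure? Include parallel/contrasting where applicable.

Phrase 1 ends with a half cadence (weaker) and phrase 2 with an imperfect authentic cadence (stronger): antecedent + consequent = a period.
The two phrases open with different material (m / n), so the period is contrasting.

contrasting period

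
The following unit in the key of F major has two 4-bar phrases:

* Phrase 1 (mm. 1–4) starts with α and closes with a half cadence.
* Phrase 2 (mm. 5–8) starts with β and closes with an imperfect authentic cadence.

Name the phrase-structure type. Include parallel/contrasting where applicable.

contrasting period

Phrase 1 ends with a half cadence (weaker) and phrase 2 with an imperfect authentic cadence (stronger): antecedent + consequent = a period.
The two phrases open with different material (α / β), so the period is contrasting.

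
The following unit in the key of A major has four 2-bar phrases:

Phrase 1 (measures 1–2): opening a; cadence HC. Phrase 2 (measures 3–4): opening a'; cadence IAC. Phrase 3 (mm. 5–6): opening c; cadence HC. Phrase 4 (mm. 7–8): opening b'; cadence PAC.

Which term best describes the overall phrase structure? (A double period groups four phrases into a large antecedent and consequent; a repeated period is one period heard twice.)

contrasting double period

Four phrases in two halves: the first half (mm. 1-4) ends with an imperfect authentic cadence, the second (mm. 5-8) with a perfect authentic cadence — a large antecedent–consequent pair, i.e. a double period.
Phrase 3 begins with different material from phrase 1, making it contrasting.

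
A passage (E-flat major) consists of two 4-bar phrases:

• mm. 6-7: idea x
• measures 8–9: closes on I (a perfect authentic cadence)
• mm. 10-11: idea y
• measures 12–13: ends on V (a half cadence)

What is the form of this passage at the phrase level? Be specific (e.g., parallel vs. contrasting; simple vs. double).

The second phrase closes with a half cadence, which is not stronger than the first phrase's perfect authentic cadence; without a weak→strong cadential pair there is no antecedent–consequent relationship, so this is a phrase group rather than a period.

phrase group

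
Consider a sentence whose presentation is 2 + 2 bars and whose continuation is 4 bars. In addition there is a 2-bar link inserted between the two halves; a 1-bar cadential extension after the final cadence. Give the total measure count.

Basic sentence: 2 + 2 + 4 = 8 bars.
8 (basic form) + 2 (link) + 1 (cadential extension) = 11.

11 measures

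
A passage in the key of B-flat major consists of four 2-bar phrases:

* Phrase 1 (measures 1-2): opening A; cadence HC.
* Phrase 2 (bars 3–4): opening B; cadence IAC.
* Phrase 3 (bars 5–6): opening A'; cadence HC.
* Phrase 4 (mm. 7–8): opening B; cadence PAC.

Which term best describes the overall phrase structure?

Four phrases in two halves: the first half (mm. 1–4) ends with an imperfect authentic cadence, the second (measures 5-8) with a perfect authentic cadence — a large antecedent–consequent pair, i.e. a double period.
Phrase 3 begins with the same material as phrase 1, making it parallel.

parallel double period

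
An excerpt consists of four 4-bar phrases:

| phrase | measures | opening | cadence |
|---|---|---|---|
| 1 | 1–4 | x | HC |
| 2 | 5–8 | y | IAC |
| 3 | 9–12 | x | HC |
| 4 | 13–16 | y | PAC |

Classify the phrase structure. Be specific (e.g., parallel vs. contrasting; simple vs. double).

parallel double period

Four phrases in two halves: the first half (mm. 1–8) ends with an imperfect authentic cadence, the second (bars 9–16) with a perfect authentic cadence — a large antecedent–consequent pair, i.e. a double period.
Phrase 3 begins with the same material as phrase 1, making it parallel.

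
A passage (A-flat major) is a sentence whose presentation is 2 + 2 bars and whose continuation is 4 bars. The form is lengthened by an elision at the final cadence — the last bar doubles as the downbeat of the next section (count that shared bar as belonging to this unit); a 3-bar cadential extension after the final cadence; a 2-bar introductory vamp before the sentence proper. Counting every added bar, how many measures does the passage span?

Basic sentence: 2 + 2 + 4 = 8 bars.
8 (basic form) + 3 (cadential extension) + 2 (introduction) = 13.
The elision shares a bar with the next section but does not change this unit's count.

13 measures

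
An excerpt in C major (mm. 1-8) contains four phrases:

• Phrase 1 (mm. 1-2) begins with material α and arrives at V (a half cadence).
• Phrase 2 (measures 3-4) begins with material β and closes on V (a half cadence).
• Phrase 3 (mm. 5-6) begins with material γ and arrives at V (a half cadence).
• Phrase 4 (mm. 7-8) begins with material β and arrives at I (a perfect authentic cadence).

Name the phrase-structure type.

contrasting double period

Four phrases in two halves: the first half (bars 1-4) ends with a half cadence, the second (mm. 5–8) with a perfect authentic cadence — a large antecedent–consequent pair, i.e. a double period.
Phrase 3 begins with different material from phrase 1, making it contrasting.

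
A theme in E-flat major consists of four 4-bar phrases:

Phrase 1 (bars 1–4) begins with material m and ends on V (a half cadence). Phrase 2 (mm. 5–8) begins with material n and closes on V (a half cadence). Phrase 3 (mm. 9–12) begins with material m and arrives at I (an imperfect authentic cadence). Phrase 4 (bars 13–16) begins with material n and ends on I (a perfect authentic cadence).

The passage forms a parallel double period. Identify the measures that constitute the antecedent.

measures 1–8

In a double period the four phrases pair into a large antecedent (phrases 1–2, ending half cadence) and a large consequent (phrases 3–4, ending perfect authentic cadence). The antecedent spans mm. 1–8.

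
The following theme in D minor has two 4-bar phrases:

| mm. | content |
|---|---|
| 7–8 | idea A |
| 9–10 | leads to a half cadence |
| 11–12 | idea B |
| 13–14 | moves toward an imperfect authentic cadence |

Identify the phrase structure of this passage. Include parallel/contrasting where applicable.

contrasting period

Phrase 1 ends with a half cadence (weaker) and phrase 2 with an imperfect authentic cadence (stronger): antecedent + consequent = a period.
The two phrases open with different material (A / B), so the period is contrasting.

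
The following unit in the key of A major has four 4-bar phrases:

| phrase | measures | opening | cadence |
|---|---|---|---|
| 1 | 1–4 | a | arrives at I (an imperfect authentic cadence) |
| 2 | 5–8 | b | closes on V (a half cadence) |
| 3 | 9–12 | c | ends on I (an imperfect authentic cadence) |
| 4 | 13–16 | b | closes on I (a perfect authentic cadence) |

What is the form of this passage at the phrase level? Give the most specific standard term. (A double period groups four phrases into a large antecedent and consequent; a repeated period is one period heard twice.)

contrasting double period

Four phrases in two halves: the first half (mm. 1–8) ends with a half cadence, the second (measures 9–16) with a perfect authentic cadence — a large antecedent–consequent pair, i.e. a double period.
Phrase 3 begins with different material from phrase 1, making it contrasting.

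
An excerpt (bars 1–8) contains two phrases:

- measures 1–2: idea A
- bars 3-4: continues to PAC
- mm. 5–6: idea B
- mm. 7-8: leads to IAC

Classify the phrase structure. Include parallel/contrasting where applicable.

The second phrase closes with an imperfect authentic cadence, which is not stronger than the first phrase's perfect authentic cadence; without a weak→strong cadential pair there is no antecedent–consequent relationship, so this is a phrase group rather than a period.

phrase group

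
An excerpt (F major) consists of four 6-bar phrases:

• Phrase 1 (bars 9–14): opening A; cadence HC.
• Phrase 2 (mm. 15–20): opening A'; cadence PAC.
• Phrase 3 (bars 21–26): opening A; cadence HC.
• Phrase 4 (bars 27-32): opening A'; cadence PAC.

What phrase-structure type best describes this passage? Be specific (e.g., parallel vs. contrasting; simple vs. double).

repeated period

The cadence pattern HC–PAC–HC–PAC is weak–strong twice, and phrases 3–4 restate phrases 1–2: a period heard twice, not a double period (which would end weakly at phrase 2).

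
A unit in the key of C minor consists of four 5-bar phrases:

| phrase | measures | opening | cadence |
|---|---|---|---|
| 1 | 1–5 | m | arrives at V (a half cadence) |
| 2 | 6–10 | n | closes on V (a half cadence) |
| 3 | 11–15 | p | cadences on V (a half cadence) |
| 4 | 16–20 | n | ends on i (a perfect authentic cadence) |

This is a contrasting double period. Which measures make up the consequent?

In a double period the first pair of phrases (ending half cadence) is the large antecedent and the second pair (ending perfect authentic cadence) is the large consequent; the consequent is measures 11–20.

measures 11–20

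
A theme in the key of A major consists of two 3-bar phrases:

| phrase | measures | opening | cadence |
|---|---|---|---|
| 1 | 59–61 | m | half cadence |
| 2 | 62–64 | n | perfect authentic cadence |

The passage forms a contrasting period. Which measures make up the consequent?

The phrase ending with the weaker cadence (half cadence) is the antecedent; the one ending more conclusively (perfect authentic cadence) is the consequent. The consequent is measures 62–64.

measures 62–64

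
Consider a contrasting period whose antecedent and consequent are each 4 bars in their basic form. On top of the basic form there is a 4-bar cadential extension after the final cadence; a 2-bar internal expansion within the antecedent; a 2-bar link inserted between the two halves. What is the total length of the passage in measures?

Basic contrasting period: 4 + 4 = 8 bars.
8 (basic form) + 4 (cadential extension) + 2 (internal expansion) + 2 (link) = 16.

16 measures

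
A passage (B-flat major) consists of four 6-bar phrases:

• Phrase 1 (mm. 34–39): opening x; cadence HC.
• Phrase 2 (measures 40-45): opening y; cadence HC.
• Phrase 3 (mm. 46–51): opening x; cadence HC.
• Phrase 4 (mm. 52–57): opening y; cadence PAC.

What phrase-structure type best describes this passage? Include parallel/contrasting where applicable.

parallel double period

Four phrases in two halves: the first half (measures 34–45) ends with a half cadence, the second (mm. 46–57) with a perfect authentic cadence — a large antecedent–consequent pair, i.e. a double period.
Phrase 3 begins with the same material as phrase 1, making it parallel.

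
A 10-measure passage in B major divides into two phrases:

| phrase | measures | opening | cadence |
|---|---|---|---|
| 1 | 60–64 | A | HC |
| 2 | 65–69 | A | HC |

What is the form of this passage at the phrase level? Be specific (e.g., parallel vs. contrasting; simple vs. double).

repeated phrase

Both phrases have the same opening (A) and the same cadence (half cadence): the second is a restatement, not a consequent, so this is a repeated phrase rather than a period.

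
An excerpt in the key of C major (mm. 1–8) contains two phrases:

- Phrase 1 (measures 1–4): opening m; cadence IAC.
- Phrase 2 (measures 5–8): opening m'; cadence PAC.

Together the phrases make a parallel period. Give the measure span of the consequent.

The phrase ending with the weaker cadence (imperfect authentic cadence) is the antecedent; the one ending more conclusively (perfect authentic cadence) is the consequent. The consequent is measures 5–8.

measures 5–8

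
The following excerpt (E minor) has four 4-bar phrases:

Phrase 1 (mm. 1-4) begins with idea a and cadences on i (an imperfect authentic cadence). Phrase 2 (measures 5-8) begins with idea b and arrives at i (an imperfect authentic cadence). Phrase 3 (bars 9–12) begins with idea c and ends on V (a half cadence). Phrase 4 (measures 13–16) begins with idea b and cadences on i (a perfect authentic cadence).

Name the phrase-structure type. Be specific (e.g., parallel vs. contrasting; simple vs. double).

contrasting double period

Four phrases in two halves: the first half (measures 1-8) ends with an imperfect authentic cadence, the second (mm. 9–16) with a perfect authentic cadence — a large antecedent–consequent pair, i.e. a double period.
Phrase 3 begins with different material from phrase 1, making it contrasting.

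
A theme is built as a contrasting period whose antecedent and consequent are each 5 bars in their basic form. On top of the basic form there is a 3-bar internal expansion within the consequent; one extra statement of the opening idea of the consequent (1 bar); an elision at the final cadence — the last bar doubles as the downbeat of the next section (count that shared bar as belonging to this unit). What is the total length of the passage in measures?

Basic contrasting period: 5 + 5 = 10 bars.
10 (basic form) + 3 (internal expansion) + 1 (extra statement) = 14.
The elision shares a bar with the next section but does not change this unit's count.

14 measures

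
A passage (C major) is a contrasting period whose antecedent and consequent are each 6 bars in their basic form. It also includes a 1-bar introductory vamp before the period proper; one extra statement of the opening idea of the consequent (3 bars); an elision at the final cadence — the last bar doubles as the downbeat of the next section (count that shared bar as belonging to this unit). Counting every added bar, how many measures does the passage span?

Basic contrasting period: 6 + 6 = 12 bars.
12 (basic form) + 1 (introduction) + 3 (extra statement) = 16.
The elision shares a bar with the next section but does not change this unit's count.

16 measures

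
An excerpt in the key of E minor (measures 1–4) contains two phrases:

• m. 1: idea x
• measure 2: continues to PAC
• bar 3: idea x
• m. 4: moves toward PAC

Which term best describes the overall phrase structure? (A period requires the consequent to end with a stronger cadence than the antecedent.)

repeated phrase

Both phrases have the same opening (x) and the same cadence (perfect authentic cadence): the second is a restatement, not a consequent, so this is a repeated phrase rather than a period.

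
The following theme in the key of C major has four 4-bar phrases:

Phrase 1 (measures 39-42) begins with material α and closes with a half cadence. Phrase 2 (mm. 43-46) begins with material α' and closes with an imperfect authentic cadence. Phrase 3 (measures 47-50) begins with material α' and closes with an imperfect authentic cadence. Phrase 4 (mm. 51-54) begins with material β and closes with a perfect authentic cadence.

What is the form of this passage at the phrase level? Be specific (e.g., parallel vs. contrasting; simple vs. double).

Four phrases in two halves: the first half (mm. 39–46) ends with an imperfect authentic cadence, the second (bars 47–54) with a perfect authentic cadence — a large antecedent–consequent pair, i.e. a double period.
Phrase 3 begins with the same material as phrase 1, making it parallel.

parallel double period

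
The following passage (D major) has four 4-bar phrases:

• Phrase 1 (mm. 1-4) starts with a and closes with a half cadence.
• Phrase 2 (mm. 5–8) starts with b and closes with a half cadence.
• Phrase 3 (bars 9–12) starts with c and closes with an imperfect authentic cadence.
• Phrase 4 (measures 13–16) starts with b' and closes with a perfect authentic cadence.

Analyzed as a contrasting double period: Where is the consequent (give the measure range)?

In a double period the four phrases pair into a large antecedent (phrases 1–2, ending half cadence) and a large consequent (phrases 3–4, ending perfect authentic cadence). The consequent spans bars 9–16.

measures 9–16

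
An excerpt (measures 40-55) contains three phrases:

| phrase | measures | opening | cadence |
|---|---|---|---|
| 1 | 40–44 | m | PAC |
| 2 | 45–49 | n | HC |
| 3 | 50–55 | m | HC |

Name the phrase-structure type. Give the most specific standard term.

The final phrase closes with a half cadence, which is not stronger than the preceding half cadence; the 3 phrases lack an overall antecedent–consequent design and so form a phrase group.

phrase group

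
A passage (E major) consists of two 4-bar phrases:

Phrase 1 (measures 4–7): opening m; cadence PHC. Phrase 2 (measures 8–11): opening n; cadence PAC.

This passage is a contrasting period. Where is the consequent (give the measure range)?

The antecedent is the phrase ending with the weaker cadence (Phrygian half cadence, phrase 1) and the consequent the one ending more conclusively (perfect authentic cadence, phrase 2); the consequent is mm. 8-11.

measures 8–11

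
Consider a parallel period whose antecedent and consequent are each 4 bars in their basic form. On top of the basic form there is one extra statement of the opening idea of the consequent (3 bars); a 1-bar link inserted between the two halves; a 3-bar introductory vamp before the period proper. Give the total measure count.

Basic parallel period: 4 + 4 = 8 bars.
8 (basic form) + 3 (extra statement) + 1 (link) + 3 (introduction) = 15.

15 measures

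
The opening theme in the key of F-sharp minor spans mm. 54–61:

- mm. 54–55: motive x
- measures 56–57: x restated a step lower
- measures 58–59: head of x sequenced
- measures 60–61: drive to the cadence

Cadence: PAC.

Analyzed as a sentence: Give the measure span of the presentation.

measures 54–57

The presentation of a sentence is the basic idea (bars 54–55) plus its repetition (bars 56-57); the presentation is therefore mm. 54–57.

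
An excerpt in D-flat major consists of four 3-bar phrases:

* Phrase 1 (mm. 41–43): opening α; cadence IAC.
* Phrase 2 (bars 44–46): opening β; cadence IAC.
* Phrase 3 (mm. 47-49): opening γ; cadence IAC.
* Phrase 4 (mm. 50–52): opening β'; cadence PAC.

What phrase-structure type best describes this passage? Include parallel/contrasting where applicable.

Four phrases in two halves: the first half (measures 41-46) ends with an imperfect authentic cadence, the second (mm. 47–52) with a perfect authentic cadence — a large antecedent–consequent pair, i.e. a double period.
Phrase 3 begins with different material from phrase 1, making it contrasting.

contrasting double period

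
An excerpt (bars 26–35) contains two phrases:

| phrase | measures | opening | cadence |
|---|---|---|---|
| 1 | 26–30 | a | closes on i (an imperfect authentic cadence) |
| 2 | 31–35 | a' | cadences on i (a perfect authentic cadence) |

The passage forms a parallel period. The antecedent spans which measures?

The antecedent is the phrase ending with the weaker cadence (imperfect authentic cadence, phrase 1) and the consequent the one ending more conclusively (perfect authentic cadence, phrase 2); the antecedent is mm. 26–30.

measures 26–30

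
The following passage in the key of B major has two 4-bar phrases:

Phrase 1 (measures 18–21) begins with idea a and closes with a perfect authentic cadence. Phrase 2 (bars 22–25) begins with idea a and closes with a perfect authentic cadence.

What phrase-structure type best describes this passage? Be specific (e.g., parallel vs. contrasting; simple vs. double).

repeated phrase

Both phrases have the same opening (a) and the same cadence (perfect authentic cadence): the second is a restatement, not a consequent, so this is a repeated phrase rather than a period.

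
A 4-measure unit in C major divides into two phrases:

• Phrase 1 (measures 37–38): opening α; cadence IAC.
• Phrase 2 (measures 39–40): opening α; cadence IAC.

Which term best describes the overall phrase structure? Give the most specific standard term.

repeated phrase

Both phrases have the same opening (α) and the same cadence (imperfect authentic cadence): the second is a restatement, not a consequent, so this is a repeated phrase rather than a period.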